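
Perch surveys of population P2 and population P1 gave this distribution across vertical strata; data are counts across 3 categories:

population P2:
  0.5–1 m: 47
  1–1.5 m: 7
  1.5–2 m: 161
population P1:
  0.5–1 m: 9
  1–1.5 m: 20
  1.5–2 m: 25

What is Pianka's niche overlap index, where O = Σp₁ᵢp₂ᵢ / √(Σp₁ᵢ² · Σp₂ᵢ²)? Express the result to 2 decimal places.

0.82

Proportions for population P2 (n=215): 47/215=0.2186, 7/215=0.0326, 161/215=0.7488
Proportions for population P1 (n=54): 9/54=0.1667, 20/54=0.3704, 25/54=0.4630
Σ p₁ᵢp₂ᵢ = 0.036441 + 0.012075 + 0.346694 = 0.395210
Σp_1ᵢ² = 0.2186² + 0.0326² + 0.7488² = 0.047786 + 0.001063 + 0.560701 = 0.609550
Σp_2ᵢ² = 0.1667² + 0.3704² + 0.4630² = 0.027789 + 0.137196 + 0.214369 = 0.379354
O = 0.395210 / √(0.609550 × 0.379354) = 0.395210 / 0.4808692 = 0.8219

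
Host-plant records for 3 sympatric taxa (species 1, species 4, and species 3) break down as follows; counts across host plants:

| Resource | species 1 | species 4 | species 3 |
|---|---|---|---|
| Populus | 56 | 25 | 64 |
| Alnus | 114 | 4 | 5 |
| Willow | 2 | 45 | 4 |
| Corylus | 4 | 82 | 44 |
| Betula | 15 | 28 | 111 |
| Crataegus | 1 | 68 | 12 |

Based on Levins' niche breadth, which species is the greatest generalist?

species 4

Proportions for species 1 (n=192): 56/192=0.2917, 114/192=0.5938, 2/192=0.0104, 4/192=0.0208, 15/192=0.0781, 1/192=0.0052
Proportions for species 4 (n=252): 25/252=0.0992, 4/252=0.0159, 45/252=0.1786, 82/252=0.3254, 28/252=0.1111, 68/252=0.2698
Proportions for species 3 (n=240): 64/240=0.2667, 5/240=0.0208, 4/240=0.0167, 44/240=0.1833, 111/240=0.4625, 12/240=0.0500
Σp_1ᵢ² = 0.2917² + 0.5938² + 0.0104² + 0.0208² + 0.0781² + 0.0052² = 0.085089 + 0.352598 + 0.000108 + 0.000433 + 0.006100 + 0.000027 = 0.444355
B_1 = 1 / 0.444355 = 2.2505
Σp_4ᵢ² = 0.0992² + 0.0159² + 0.1786² + 0.3254² + 0.1111² + 0.2698² = 0.009841 + 0.000253 + 0.031898 + 0.105885 + 0.012343 + 0.072792 = 0.233012
B_4 = 1 / 0.233012 = 4.2916
Σp_3ᵢ² = 0.2667² + 0.0208² + 0.0167² + 0.1833² + 0.4625² + 0.0500² = 0.071129 + 0.000433 + 0.000279 + 0.033599 + 0.213906 + 0.002500 = 0.321846
B_3 = 1 / 0.321846 = 3.1071
Highest B → broadest niche (most generalist): species 4 (B = 4.29).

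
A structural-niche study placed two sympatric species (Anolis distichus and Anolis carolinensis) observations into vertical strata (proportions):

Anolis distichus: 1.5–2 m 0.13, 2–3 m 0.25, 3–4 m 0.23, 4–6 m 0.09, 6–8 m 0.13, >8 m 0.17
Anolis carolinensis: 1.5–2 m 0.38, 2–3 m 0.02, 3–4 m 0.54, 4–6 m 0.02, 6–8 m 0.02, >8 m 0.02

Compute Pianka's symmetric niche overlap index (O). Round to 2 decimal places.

Σ p₁ᵢp₂ᵢ = 0.0494 + 0.0050 + 0.1242 + 0.0018 + 0.0026 + 0.0034 = 0.1864
Σp_1ᵢ² = 0.13² + 0.25² + 0.23² + 0.09² + 0.13² + 0.17² = 0.0169 + 0.0625 + 0.0529 + 0.0081 + 0.0169 + 0.0289 = 0.1862
Σp_2ᵢ² = 0.38² + 0.02² + 0.54² + 0.02² + 0.02² + 0.02² = 0.1444 + 0.0004 + 0.2916 + 0.0004 + 0.0004 + 0.0004 = 0.4376
O = 0.1864 / √(0.1862 × 0.4376) = 0.1864 / 0.28545 = 0.6530

0.65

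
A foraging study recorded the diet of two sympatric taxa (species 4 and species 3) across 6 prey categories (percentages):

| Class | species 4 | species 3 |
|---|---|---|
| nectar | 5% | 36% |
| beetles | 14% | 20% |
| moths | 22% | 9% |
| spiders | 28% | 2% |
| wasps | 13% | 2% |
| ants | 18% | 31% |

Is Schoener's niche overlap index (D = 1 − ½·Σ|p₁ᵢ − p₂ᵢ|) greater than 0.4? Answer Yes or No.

Convert percentages to proportions (divide by 100).
Σ|p₁ᵢ − p₂ᵢ| = 0.31 + 0.06 + 0.13 + 0.26 + 0.11 + 0.13 = 1.00
D = 1 − ½ × 1.00 = 1 − 0.500 = 0.5000
D = 0.5000 > 0.4 → Yes.

Yes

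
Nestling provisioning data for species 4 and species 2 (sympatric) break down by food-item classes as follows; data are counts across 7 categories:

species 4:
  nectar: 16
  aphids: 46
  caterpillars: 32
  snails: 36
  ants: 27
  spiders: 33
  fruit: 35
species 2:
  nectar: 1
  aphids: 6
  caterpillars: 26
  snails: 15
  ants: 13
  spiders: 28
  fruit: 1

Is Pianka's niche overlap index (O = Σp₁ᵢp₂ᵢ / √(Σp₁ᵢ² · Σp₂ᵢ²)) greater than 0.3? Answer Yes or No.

Proportions for species 4 (n=225): 16/225=0.0711, 46/225=0.2044, 32/225=0.1422, 36/225=0.1600, 27/225=0.1200, 33/225=0.1467, 35/225=0.1556
Proportions for species 2 (n=90): 1/90=0.0111, 6/90=0.0667, 26/90=0.2889, 15/90=0.1667, 13/90=0.1444, 28/90=0.3111, 1/90=0.0111
Σ p₁ᵢp₂ᵢ = 0.000789 + 0.013633 + 0.041082 + 0.026672 + 0.017328 + 0.045638 + 0.001727 = 0.146869
Σp_1ᵢ² = 0.0711² + 0.2044² + 0.1422² + 0.1600² + 0.1200² + 0.1467² + 0.1556² = 0.005055 + 0.041779 + 0.020221 + 0.025600 + 0.014400 + 0.021521 + 0.024211 = 0.152787
Σp_2ᵢ² = 0.0111² + 0.0667² + 0.2889² + 0.1667² + 0.1444² + 0.3111² + 0.0111² = 0.000123 + 0.004449 + 0.083463 + 0.027789 + 0.020851 + 0.096783 + 0.000123 = 0.233581
O = 0.146869 / √(0.152787 × 0.233581) = 0.146869 / 0.1889130 = 0.7774
O = 0.7774 > 0.3 → Yes.

Yes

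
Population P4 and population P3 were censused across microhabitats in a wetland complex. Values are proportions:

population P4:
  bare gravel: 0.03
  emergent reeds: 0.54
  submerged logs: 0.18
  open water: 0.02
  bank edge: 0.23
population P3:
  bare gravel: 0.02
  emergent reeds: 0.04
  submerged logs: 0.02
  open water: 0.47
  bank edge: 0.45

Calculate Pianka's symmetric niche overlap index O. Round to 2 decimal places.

Σ p₁ᵢp₂ᵢ = 0.0006 + 0.0216 + 0.0036 + 0.0094 + 0.1035 = 0.1387
Σp_1ᵢ² = 0.03² + 0.54² + 0.18² + 0.02² + 0.23² = 0.0009 + 0.2916 + 0.0324 + 0.0004 + 0.0529 = 0.3782
Σp_2ᵢ² = 0.02² + 0.04² + 0.02² + 0.47² + 0.45² = 0.0004 + 0.0016 + 0.0004 + 0.2209 + 0.2025 = 0.4258
O = 0.1387 / √(0.3782 × 0.4258) = 0.1387 / 0.40129 = 0.3456

0.35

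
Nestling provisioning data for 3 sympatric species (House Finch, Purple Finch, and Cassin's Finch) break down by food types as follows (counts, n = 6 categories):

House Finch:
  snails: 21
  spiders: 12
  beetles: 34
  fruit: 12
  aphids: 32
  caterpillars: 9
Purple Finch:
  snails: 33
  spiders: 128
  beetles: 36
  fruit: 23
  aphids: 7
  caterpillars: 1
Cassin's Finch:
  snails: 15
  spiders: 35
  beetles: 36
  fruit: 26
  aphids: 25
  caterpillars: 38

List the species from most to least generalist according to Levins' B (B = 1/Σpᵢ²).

Proportions for House Finch (n=120): 21/120=0.1750, 12/120=0.1000, 34/120=0.2833, 12/120=0.1000, 32/120=0.2667, 9/120=0.0750
Proportions for Purple Finch (n=228): 33/228=0.1447, 128/228=0.5614, 36/228=0.1579, 23/228=0.1009, 7/228=0.0307, 1/228=0.0044
Proportions for Cassin's Finch (n=175): 15/175=0.0857, 35/175=0.2000, 36/175=0.2057, 26/175=0.1486, 25/175=0.1429, 38/175=0.2171
Σp_Housᵢ² = 0.1750² + 0.1000² + 0.2833² + 0.1000² + 0.2667² + 0.0750² = 0.030625 + 0.010000 + 0.080259 + 0.010000 + 0.071129 + 0.005625 = 0.207638
B_Hous = 1 / 0.207638 = 4.8161
Σp_Purpᵢ² = 0.1447² + 0.5614² + 0.1579² + 0.1009² + 0.0307² + 0.0044² = 0.020938 + 0.315170 + 0.024932 + 0.010181 + 0.000942 + 0.000019 = 0.372182
B_Purp = 1 / 0.372182 = 2.6869
Σp_Cassᵢ² = 0.0857² + 0.2000² + 0.2057² + 0.1486² + 0.1429² + 0.2171² = 0.007344 + 0.040000 + 0.042312 + 0.022082 + 0.020420 + 0.047132 = 0.179290
B_Cass = 1 / 0.179290 = 5.5776
Ranking by B (broadest → narrowest): Cassin's Finch (5.58) > House Finch (4.82) > Purple Finch (2.69)

Cassin's Finch > House Finch > Purple Finch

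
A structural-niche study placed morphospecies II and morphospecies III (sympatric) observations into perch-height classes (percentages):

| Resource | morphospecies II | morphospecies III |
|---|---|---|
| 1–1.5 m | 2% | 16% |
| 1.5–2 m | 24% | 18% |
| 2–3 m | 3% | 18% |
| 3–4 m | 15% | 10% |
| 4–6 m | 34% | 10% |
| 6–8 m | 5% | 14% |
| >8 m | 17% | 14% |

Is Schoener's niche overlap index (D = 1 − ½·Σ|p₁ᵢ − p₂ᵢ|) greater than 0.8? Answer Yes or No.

Convert percentages to proportions (divide by 100).
Σ|p₁ᵢ − p₂ᵢ| = 0.14 + 0.06 + 0.15 + 0.05 + 0.24 + 0.09 + 0.03 = 0.76
D = 1 − ½ × 0.76 = 1 − 0.380 = 0.6200
D = 0.6200 < 0.8 → No.

No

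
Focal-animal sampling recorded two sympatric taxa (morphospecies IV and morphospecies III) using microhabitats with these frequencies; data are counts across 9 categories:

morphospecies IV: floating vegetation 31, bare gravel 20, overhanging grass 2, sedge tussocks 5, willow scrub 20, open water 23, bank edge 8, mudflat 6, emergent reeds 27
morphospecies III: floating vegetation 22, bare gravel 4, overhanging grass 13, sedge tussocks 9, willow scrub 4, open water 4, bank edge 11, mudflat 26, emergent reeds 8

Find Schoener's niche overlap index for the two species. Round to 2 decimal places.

0.56

Proportions for morphospecies IV (n=142): 31/142=0.2183, 20/142=0.1408, 2/142=0.0141, 5/142=0.0352, 20/142=0.1408, 23/142=0.1620, 8/142=0.0563, 6/142=0.0423, 27/142=0.1901
Proportions for morphospecies III (n=101): 22/101=0.2178, 4/101=0.0396, 13/101=0.1287, 9/101=0.0891, 4/101=0.0396, 4/101=0.0396, 11/101=0.1089, 26/101=0.2574, 8/101=0.0792
Σ|p₁ᵢ − p₂ᵢ| = 0.0005 + 0.1012 + 0.1146 + 0.0539 + 0.1012 + 0.1224 + 0.0526 + 0.2151 + 0.1109 = 0.8724
D = 1 − ½ × 0.8724 = 1 − 0.43620 = 0.56380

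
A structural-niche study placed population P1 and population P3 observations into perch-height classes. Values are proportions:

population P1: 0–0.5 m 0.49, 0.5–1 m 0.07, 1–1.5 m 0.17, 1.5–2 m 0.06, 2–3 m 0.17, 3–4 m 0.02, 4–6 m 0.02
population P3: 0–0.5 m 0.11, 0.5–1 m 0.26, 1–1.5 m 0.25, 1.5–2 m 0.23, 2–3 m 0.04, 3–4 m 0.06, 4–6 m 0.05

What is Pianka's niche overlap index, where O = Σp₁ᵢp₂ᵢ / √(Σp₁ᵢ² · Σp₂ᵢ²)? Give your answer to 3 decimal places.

0.550

Σ p₁ᵢp₂ᵢ = 0.0539 + 0.0182 + 0.0425 + 0.0138 + 0.0068 + 0.0012 + 0.0010 = 0.1374
Σp_1ᵢ² = 0.49² + 0.07² + 0.17² + 0.06² + 0.17² + 0.02² + 0.02² = 0.2401 + 0.0049 + 0.0289 + 0.0036 + 0.0289 + 0.0004 + 0.0004 = 0.3072
Σp_2ᵢ² = 0.11² + 0.26² + 0.25² + 0.23² + 0.04² + 0.06² + 0.05² = 0.0121 + 0.0676 + 0.0625 + 0.0529 + 0.0016 + 0.0036 + 0.0025 = 0.2028
O = 0.1374 / √(0.3072 × 0.2028) = 0.1374 / 0.249600 = 0.55048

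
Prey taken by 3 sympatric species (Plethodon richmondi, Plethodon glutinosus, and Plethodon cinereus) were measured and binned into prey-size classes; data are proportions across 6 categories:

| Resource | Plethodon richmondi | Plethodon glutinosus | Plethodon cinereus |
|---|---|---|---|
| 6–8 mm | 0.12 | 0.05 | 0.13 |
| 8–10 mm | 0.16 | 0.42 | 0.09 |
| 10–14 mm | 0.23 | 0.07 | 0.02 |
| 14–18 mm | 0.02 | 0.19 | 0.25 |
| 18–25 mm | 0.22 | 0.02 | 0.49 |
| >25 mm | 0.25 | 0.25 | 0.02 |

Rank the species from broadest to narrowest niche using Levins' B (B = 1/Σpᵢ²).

Plethodon richmondi > Plethodon glutinosus > Plethodon cinereus

Σp_richᵢ² = 0.12² + 0.16² + 0.23² + 0.02² + 0.22² + 0.25² = 0.0144 + 0.0256 + 0.0529 + 0.0004 + 0.0484 + 0.0625 = 0.2042
B_rich = 1 / 0.2042 = 4.8972
Σp_glutᵢ² = 0.05² + 0.42² + 0.07² + 0.19² + 0.02² + 0.25² = 0.0025 + 0.1764 + 0.0049 + 0.0361 + 0.0004 + 0.0625 = 0.2828
B_glut = 1 / 0.2828 = 3.5361
Σp_cineᵢ² = 0.13² + 0.09² + 0.02² + 0.25² + 0.49² + 0.02² = 0.0169 + 0.0081 + 0.0004 + 0.0625 + 0.2401 + 0.0004 = 0.3284
B_cine = 1 / 0.3284 = 3.0451
Ranking by B (broadest → narrowest): Plethodon richmondi (4.90) > Plethodon glutinosus (3.54) > Plethodon cinereus (3.05)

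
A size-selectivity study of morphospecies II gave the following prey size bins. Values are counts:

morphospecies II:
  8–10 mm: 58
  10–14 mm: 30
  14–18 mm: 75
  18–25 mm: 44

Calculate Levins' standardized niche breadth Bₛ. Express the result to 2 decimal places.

Proportions for morphospecies II (n=207): 58/207=0.2802, 30/207=0.1449, 75/207=0.3623, 44/207=0.2126
Σpᵢ² = 0.2802² + 0.1449² + 0.3623² + 0.2126² = 0.078512 + 0.020996 + 0.131261 + 0.045199 = 0.275968
B = 1 / 0.275968 = 3.6236
Bₛ = (B − 1)/(n − 1) = (3.6236 − 1)/(4 − 1) = 2.6236/3 = 0.8745

0.87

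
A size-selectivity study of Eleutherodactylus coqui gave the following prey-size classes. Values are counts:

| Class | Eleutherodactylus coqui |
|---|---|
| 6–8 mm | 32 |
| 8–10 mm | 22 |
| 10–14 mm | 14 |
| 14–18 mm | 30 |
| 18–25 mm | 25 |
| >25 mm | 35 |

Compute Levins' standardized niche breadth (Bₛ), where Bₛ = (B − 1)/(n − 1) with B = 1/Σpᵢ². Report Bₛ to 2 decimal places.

Proportions for Eleutherodactylus coqui (n=158): 32/158=0.2025, 22/158=0.1392, 14/158=0.0886, 30/158=0.1899, 25/158=0.1582, 35/158=0.2215
Σpᵢ² = 0.2025² + 0.1392² + 0.0886² + 0.1899² + 0.1582² + 0.2215² = 0.041006 + 0.019377 + 0.007850 + 0.036062 + 0.025027 + 0.049062 = 0.178384
B = 1 / 0.178384 = 5.6059
Bₛ = (B − 1)/(n − 1) = (5.6059 − 1)/(6 − 1) = 4.6059/5 = 0.9212

0.92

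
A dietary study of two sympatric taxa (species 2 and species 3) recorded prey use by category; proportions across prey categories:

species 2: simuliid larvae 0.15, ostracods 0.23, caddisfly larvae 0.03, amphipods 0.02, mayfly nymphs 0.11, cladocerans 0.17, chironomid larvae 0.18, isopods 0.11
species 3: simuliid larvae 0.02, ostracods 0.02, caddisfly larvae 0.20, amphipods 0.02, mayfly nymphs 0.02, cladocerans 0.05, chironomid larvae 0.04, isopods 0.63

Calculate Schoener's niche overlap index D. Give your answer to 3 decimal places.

Σ|p₁ᵢ − p₂ᵢ| = 0.13 + 0.21 + 0.17 + 0.00 + 0.09 + 0.12 + 0.14 + 0.52 = 1.38
D = 1 − ½ × 1.38 = 1 − 0.690 = 0.31000

0.310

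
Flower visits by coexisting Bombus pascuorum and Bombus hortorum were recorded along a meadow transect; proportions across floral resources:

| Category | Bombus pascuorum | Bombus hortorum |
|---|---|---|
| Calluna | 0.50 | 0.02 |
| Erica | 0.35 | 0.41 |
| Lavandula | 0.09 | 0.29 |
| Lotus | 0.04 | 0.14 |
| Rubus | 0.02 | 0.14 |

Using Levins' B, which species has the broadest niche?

Σp_pascᵢ² = 0.50² + 0.35² + 0.09² + 0.04² + 0.02² = 0.2500 + 0.1225 + 0.0081 + 0.0016 + 0.0004 = 0.3826
B_pasc = 1 / 0.3826 = 2.6137
Σp_hortᵢ² = 0.02² + 0.41² + 0.29² + 0.14² + 0.14² = 0.0004 + 0.1681 + 0.0841 + 0.0196 + 0.0196 = 0.2918
B_hort = 1 / 0.2918 = 3.4270
Highest B → broadest niche (most generalist): Bombus hortorum (B = 3.43).

Bombus hortorum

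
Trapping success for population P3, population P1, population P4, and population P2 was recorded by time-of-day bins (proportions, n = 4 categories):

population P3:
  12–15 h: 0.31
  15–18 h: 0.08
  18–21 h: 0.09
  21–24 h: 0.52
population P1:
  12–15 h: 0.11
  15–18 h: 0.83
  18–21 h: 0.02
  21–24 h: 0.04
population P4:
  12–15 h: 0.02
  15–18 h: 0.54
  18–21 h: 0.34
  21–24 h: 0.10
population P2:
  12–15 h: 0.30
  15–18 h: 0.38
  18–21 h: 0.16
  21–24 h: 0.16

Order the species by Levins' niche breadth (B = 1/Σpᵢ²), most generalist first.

population P2 > population P3 > population P4 > population P1

Σp_P3ᵢ² = 0.31² + 0.08² + 0.09² + 0.52² = 0.0961 + 0.0064 + 0.0081 + 0.2704 = 0.3810
B_P3 = 1 / 0.3810 = 2.6247
Σp_P1ᵢ² = 0.11² + 0.83² + 0.02² + 0.04² = 0.0121 + 0.6889 + 0.0004 + 0.0016 = 0.7030
B_P1 = 1 / 0.7030 = 1.4225
Σp_P4ᵢ² = 0.02² + 0.54² + 0.34² + 0.10² = 0.0004 + 0.2916 + 0.1156 + 0.0100 = 0.4176
B_P4 = 1 / 0.4176 = 2.3946
Σp_P2ᵢ² = 0.30² + 0.38² + 0.16² + 0.16² = 0.0900 + 0.1444 + 0.0256 + 0.0256 = 0.2856
B_P2 = 1 / 0.2856 = 3.5014
Ranking by B (broadest → narrowest): population P2 (3.50) > population P3 (2.62) > population P4 (2.39) > population P1 (1.42)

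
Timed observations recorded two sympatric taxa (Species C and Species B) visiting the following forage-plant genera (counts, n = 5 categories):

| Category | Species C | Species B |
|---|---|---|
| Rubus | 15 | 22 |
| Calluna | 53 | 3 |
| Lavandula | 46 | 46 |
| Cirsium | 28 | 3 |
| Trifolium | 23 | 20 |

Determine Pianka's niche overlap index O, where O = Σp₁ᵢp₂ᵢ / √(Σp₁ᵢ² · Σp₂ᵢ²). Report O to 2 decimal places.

Proportions for Species C (n=165): 15/165=0.0909, 53/165=0.3212, 46/165=0.2788, 28/165=0.1697, 23/165=0.1394
Proportions for Species B (n=94): 22/94=0.2340, 3/94=0.0319, 46/94=0.4894, 3/94=0.0319, 20/94=0.2128
Σ p₁ᵢp₂ᵢ = 0.021271 + 0.010246 + 0.136445 + 0.005413 + 0.029664 = 0.203039
Σp_1ᵢ² = 0.0909² + 0.3212² + 0.2788² + 0.1697² + 0.1394² = 0.008263 + 0.103169 + 0.077729 + 0.028798 + 0.019432 = 0.237391
Σp_2ᵢ² = 0.2340² + 0.0319² + 0.4894² + 0.0319² + 0.2128² = 0.054756 + 0.001018 + 0.239512 + 0.001018 + 0.045284 = 0.341588
O = 0.203039 / √(0.237391 × 0.341588) = 0.203039 / 0.2847629 = 0.7130

0.71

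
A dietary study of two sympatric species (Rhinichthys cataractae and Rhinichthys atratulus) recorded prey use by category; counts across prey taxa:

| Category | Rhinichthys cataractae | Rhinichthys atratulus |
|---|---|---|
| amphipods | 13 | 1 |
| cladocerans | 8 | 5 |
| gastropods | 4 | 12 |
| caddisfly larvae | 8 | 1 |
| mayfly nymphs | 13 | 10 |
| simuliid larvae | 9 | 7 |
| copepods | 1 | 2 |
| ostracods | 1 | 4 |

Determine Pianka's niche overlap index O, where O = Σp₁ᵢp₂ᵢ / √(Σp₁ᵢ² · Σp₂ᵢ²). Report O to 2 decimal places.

Proportions for Rhinichthys cataractae (n=57): 13/57=0.2281, 8/57=0.1404, 4/57=0.0702, 8/57=0.1404, 13/57=0.2281, 9/57=0.1579, 1/57=0.0175, 1/57=0.0175
Proportions for Rhinichthys atratulus (n=42): 1/42=0.0238, 5/42=0.1190, 12/42=0.2857, 1/42=0.0238, 10/42=0.2381, 7/42=0.1667, 2/42=0.0476, 4/42=0.0952
Σ p₁ᵢp₂ᵢ = 0.005429 + 0.016708 + 0.020056 + 0.003342 + 0.054311 + 0.026322 + 0.000833 + 0.001666 = 0.128667
Σp_1ᵢ² = 0.2281² + 0.1404² + 0.0702² + 0.1404² + 0.2281² + 0.1579² + 0.0175² + 0.0175² = 0.052030 + 0.019712 + 0.004928 + 0.019712 + 0.052030 + 0.024932 + 0.000306 + 0.000306 = 0.173956
Σp_2ᵢ² = 0.0238² + 0.1190² + 0.2857² + 0.0238² + 0.2381² + 0.1667² + 0.0476² + 0.0952² = 0.000566 + 0.014161 + 0.081624 + 0.000566 + 0.056692 + 0.027789 + 0.002266 + 0.009063 = 0.192727
O = 0.128667 / √(0.173956 × 0.192727) = 0.128667 / 0.1831011 = 0.7027

0.70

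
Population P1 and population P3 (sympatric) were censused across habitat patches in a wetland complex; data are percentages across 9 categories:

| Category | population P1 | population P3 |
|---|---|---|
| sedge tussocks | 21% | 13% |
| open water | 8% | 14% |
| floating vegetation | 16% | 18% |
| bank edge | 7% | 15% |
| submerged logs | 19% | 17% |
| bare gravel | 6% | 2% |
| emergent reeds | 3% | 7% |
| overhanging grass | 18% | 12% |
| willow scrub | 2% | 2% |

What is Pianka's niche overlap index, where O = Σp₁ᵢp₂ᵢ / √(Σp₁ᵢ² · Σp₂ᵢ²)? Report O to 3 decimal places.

0.920

Convert percentages to proportions (divide by 100).
Σ p₁ᵢp₂ᵢ = 0.0273 + 0.0112 + 0.0288 + 0.0105 + 0.0323 + 0.0012 + 0.0021 + 0.0216 + 0.0004 = 0.1354
Σp_1ᵢ² = 0.21² + 0.08² + 0.16² + 0.07² + 0.19² + 0.06² + 0.03² + 0.18² + 0.02² = 0.0441 + 0.0064 + 0.0256 + 0.0049 + 0.0361 + 0.0036 + 0.0009 + 0.0324 + 0.0004 = 0.1544
Σp_2ᵢ² = 0.13² + 0.14² + 0.18² + 0.15² + 0.17² + 0.02² + 0.07² + 0.12² + 0.02² = 0.0169 + 0.0196 + 0.0324 + 0.0225 + 0.0289 + 0.0004 + 0.0049 + 0.0144 + 0.0004 = 0.1404
O = 0.1354 / √(0.1544 × 0.1404) = 0.1354 / 0.147234 = 0.91962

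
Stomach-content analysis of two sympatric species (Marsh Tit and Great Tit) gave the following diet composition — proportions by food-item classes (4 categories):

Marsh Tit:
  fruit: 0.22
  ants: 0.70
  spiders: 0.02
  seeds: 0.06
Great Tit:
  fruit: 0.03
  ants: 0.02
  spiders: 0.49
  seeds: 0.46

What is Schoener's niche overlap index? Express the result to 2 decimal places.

Σ|p₁ᵢ − p₂ᵢ| = 0.19 + 0.68 + 0.47 + 0.40 = 1.74
D = 1 − ½ × 1.74 = 1 − 0.870 = 0.1300

0.13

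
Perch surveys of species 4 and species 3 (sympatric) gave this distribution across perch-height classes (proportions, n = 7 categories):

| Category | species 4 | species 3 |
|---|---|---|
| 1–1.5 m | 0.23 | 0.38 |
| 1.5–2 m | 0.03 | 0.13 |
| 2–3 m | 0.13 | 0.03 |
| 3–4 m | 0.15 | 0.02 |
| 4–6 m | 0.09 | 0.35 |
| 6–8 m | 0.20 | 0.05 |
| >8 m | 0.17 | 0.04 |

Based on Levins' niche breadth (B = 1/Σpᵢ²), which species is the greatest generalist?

Σp_4ᵢ² = 0.23² + 0.03² + 0.13² + 0.15² + 0.09² + 0.20² + 0.17² = 0.0529 + 0.0009 + 0.0169 + 0.0225 + 0.0081 + 0.0400 + 0.0289 = 0.1702
B_4 = 1 / 0.1702 = 5.8754
Σp_3ᵢ² = 0.38² + 0.13² + 0.03² + 0.02² + 0.35² + 0.05² + 0.04² = 0.1444 + 0.0169 + 0.0009 + 0.0004 + 0.1225 + 0.0025 + 0.0016 = 0.2892
B_3 = 1 / 0.2892 = 3.4578
Highest B → broadest niche (most generalist): species 4 (B = 5.88).

species 4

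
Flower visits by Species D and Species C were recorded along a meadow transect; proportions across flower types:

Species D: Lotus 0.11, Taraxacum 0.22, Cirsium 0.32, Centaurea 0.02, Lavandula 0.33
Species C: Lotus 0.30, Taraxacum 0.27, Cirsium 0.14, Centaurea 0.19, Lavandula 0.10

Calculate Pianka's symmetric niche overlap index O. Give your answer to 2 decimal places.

0.70

Σ p₁ᵢp₂ᵢ = 0.0330 + 0.0594 + 0.0448 + 0.0038 + 0.0330 = 0.1740
Σp_1ᵢ² = 0.11² + 0.22² + 0.32² + 0.02² + 0.33² = 0.0121 + 0.0484 + 0.1024 + 0.0004 + 0.1089 = 0.2722
Σp_2ᵢ² = 0.30² + 0.27² + 0.14² + 0.19² + 0.10² = 0.0900 + 0.0729 + 0.0196 + 0.0361 + 0.0100 = 0.2286
O = 0.1740 / √(0.2722 × 0.2286) = 0.1740 / 0.24945 = 0.6975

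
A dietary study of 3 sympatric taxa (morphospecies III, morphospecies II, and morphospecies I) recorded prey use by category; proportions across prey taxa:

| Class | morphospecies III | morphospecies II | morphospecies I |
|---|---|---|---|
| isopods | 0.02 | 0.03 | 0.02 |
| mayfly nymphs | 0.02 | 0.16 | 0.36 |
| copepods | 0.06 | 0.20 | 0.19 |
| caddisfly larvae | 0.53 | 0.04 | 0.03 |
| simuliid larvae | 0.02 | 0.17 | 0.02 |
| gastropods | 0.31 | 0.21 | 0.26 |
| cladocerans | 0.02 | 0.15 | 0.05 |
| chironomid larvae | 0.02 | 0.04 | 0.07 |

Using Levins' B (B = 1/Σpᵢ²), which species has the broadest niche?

Σp_IIIᵢ² = 0.02² + 0.02² + 0.06² + 0.53² + 0.02² + 0.31² + 0.02² + 0.02² = 0.0004 + 0.0004 + 0.0036 + 0.2809 + 0.0004 + 0.0961 + 0.0004 + 0.0004 = 0.3826
B_III = 1 / 0.3826 = 2.6137
Σp_IIᵢ² = 0.03² + 0.16² + 0.20² + 0.04² + 0.17² + 0.21² + 0.15² + 0.04² = 0.0009 + 0.0256 + 0.0400 + 0.0016 + 0.0289 + 0.0441 + 0.0225 + 0.0016 = 0.1652
B_II = 1 / 0.1652 = 6.0533
Σp_Iᵢ² = 0.02² + 0.36² + 0.19² + 0.03² + 0.02² + 0.26² + 0.05² + 0.07² = 0.0004 + 0.1296 + 0.0361 + 0.0009 + 0.0004 + 0.0676 + 0.0025 + 0.0049 = 0.2424
B_I = 1 / 0.2424 = 4.1254
Highest B → broadest niche (most generalist): morphospecies II (B = 6.05).

morphospecies II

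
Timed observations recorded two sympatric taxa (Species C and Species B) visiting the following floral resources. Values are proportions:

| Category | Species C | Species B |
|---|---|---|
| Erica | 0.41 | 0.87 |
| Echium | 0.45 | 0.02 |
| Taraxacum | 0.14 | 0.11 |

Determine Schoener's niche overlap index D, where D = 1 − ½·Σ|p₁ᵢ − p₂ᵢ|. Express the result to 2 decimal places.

Σ|p₁ᵢ − p₂ᵢ| = 0.46 + 0.43 + 0.03 = 0.92
D = 1 − ½ × 0.92 = 1 − 0.460 = 0.5400

0.54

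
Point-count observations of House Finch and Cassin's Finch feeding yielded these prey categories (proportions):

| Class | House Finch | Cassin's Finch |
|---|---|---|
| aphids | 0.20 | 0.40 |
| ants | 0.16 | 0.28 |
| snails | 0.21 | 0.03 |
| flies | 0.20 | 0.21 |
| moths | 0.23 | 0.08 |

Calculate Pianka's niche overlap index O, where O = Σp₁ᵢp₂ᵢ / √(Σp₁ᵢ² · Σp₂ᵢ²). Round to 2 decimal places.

Σ p₁ᵢp₂ᵢ = 0.0800 + 0.0448 + 0.0063 + 0.0420 + 0.0184 = 0.1915
Σp_1ᵢ² = 0.20² + 0.16² + 0.21² + 0.20² + 0.23² = 0.0400 + 0.0256 + 0.0441 + 0.0400 + 0.0529 = 0.2026
Σp_2ᵢ² = 0.40² + 0.28² + 0.03² + 0.21² + 0.08² = 0.1600 + 0.0784 + 0.0009 + 0.0441 + 0.0064 = 0.2898
O = 0.1915 / √(0.2026 × 0.2898) = 0.1915 / 0.24231 = 0.7903

0.79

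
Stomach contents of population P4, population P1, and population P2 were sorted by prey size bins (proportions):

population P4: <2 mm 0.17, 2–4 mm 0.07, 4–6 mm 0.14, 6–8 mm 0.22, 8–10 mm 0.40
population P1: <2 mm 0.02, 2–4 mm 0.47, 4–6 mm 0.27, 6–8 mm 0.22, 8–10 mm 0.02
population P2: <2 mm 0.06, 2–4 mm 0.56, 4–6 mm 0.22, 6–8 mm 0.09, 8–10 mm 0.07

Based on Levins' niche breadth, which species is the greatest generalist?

Σp_P4ᵢ² = 0.17² + 0.07² + 0.14² + 0.22² + 0.40² = 0.0289 + 0.0049 + 0.0196 + 0.0484 + 0.1600 = 0.2618
B_P4 = 1 / 0.2618 = 3.8197
Σp_P1ᵢ² = 0.02² + 0.47² + 0.27² + 0.22² + 0.02² = 0.0004 + 0.2209 + 0.0729 + 0.0484 + 0.0004 = 0.3430
B_P1 = 1 / 0.3430 = 2.9155
Σp_P2ᵢ² = 0.06² + 0.56² + 0.22² + 0.09² + 0.07² = 0.0036 + 0.3136 + 0.0484 + 0.0081 + 0.0049 = 0.3786
B_P2 = 1 / 0.3786 = 2.6413
Highest B → broadest niche (most generalist): population P4 (B = 3.82).

population P4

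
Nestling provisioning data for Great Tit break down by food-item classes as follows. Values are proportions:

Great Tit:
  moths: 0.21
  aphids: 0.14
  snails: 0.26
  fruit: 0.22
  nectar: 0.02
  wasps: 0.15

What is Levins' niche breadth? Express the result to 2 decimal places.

4.94

Σpᵢ² = 0.21² + 0.14² + 0.26² + 0.22² + 0.02² + 0.15² = 0.0441 + 0.0196 + 0.0676 + 0.0484 + 0.0004 + 0.0225 = 0.2026
B = 1 / 0.2026 = 4.9358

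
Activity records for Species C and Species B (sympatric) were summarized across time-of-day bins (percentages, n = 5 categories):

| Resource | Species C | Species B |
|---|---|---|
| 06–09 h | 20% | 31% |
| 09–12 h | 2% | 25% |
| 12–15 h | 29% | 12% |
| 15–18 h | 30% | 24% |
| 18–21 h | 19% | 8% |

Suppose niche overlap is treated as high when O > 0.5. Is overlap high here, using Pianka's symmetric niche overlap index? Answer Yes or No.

Yes

Convert percentages to proportions (divide by 100).
Σ p₁ᵢp₂ᵢ = 0.0620 + 0.0050 + 0.0348 + 0.0720 + 0.0152 = 0.1890
Σp_1ᵢ² = 0.20² + 0.02² + 0.29² + 0.30² + 0.19² = 0.0400 + 0.0004 + 0.0841 + 0.0900 + 0.0361 = 0.2506
Σp_2ᵢ² = 0.31² + 0.25² + 0.12² + 0.24² + 0.08² = 0.0961 + 0.0625 + 0.0144 + 0.0576 + 0.0064 = 0.2370
O = 0.1890 / √(0.2506 × 0.2370) = 0.1890 / 0.24371 = 0.7755
O = 0.7755 > 0.5 → Yes.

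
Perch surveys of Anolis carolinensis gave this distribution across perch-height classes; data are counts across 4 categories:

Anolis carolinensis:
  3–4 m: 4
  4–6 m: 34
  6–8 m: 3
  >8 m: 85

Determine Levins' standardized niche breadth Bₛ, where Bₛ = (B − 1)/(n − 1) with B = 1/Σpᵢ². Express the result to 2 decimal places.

0.30

Proportions for Anolis carolinensis (n=126): 4/126=0.0317, 34/126=0.2698, 3/126=0.0238, 85/126=0.6746
Σpᵢ² = 0.0317² + 0.2698² + 0.0238² + 0.6746² = 0.001005 + 0.072792 + 0.000566 + 0.455085 = 0.529448
B = 1 / 0.529448 = 1.8888
Bₛ = (B − 1)/(n − 1) = (1.8888 − 1)/(4 − 1) = 0.8888/3 = 0.2963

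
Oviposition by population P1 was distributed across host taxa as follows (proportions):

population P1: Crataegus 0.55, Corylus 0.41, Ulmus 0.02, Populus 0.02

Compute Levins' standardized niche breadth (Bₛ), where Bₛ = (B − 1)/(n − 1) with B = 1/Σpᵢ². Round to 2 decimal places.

Σpᵢ² = 0.55² + 0.41² + 0.02² + 0.02² = 0.3025 + 0.1681 + 0.0004 + 0.0004 = 0.4714
B = 1 / 0.4714 = 2.1213
Bₛ = (B − 1)/(n − 1) = (2.1213 − 1)/(4 − 1) = 1.1213/3 = 0.3738

0.37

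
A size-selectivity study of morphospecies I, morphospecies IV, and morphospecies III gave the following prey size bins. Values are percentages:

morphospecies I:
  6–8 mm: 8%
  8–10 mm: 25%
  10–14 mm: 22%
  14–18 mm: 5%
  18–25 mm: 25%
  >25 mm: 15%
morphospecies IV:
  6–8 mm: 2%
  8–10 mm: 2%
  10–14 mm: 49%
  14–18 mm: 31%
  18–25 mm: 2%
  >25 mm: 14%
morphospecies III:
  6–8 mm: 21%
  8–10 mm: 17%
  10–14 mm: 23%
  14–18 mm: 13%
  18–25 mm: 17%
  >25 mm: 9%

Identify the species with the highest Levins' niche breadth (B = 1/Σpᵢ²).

Convert percentages to proportions (divide by 100).
Σp_Iᵢ² = 0.08² + 0.25² + 0.22² + 0.05² + 0.25² + 0.15² = 0.0064 + 0.0625 + 0.0484 + 0.0025 + 0.0625 + 0.0225 = 0.2048
B_I = 1 / 0.2048 = 4.8828
Σp_IVᵢ² = 0.02² + 0.02² + 0.49² + 0.31² + 0.02² + 0.14² = 0.0004 + 0.0004 + 0.2401 + 0.0961 + 0.0004 + 0.0196 = 0.3570
B_IV = 1 / 0.3570 = 2.8011
Σp_IIIᵢ² = 0.21² + 0.17² + 0.23² + 0.13² + 0.17² + 0.09² = 0.0441 + 0.0289 + 0.0529 + 0.0169 + 0.0289 + 0.0081 = 0.1798
B_III = 1 / 0.1798 = 5.5617
Highest B → broadest niche (most generalist): morphospecies III (B = 5.56).

morphospecies III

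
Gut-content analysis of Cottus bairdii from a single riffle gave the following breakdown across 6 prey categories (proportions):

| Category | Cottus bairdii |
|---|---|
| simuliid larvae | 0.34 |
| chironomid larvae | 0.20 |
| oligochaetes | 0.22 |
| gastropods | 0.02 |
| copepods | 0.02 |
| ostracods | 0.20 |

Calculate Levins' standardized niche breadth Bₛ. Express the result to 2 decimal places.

0.62

Σpᵢ² = 0.34² + 0.20² + 0.22² + 0.02² + 0.02² + 0.20² = 0.1156 + 0.0400 + 0.0484 + 0.0004 + 0.0004 + 0.0400 = 0.2448
B = 1 / 0.2448 = 4.0850
Bₛ = (B − 1)/(n − 1) = (4.0850 − 1)/(6 − 1) = 3.0850/5 = 0.6170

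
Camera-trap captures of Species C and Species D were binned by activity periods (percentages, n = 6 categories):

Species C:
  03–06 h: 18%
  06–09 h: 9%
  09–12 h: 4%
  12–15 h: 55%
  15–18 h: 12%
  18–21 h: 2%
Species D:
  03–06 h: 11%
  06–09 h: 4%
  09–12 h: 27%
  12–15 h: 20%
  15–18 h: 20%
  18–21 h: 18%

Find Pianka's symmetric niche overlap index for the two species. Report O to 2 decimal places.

Convert percentages to proportions (divide by 100).
Σ p₁ᵢp₂ᵢ = 0.0198 + 0.0036 + 0.0108 + 0.1100 + 0.0240 + 0.0036 = 0.1718
Σp_1ᵢ² = 0.18² + 0.09² + 0.04² + 0.55² + 0.12² + 0.02² = 0.0324 + 0.0081 + 0.0016 + 0.3025 + 0.0144 + 0.0004 = 0.3594
Σp_2ᵢ² = 0.11² + 0.04² + 0.27² + 0.20² + 0.20² + 0.18² = 0.0121 + 0.0016 + 0.0729 + 0.0400 + 0.0400 + 0.0324 = 0.1990
O = 0.1718 / √(0.3594 × 0.1990) = 0.1718 / 0.26743 = 0.6424

0.64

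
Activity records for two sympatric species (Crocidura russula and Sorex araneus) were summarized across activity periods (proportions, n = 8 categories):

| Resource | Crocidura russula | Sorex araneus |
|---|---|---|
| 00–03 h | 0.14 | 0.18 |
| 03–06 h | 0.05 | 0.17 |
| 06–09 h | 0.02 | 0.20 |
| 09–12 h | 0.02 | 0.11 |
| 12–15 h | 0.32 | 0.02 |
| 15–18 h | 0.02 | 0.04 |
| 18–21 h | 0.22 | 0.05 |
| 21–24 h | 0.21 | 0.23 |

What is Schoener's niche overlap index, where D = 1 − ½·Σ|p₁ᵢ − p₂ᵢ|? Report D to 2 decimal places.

Σ|p₁ᵢ − p₂ᵢ| = 0.04 + 0.12 + 0.18 + 0.09 + 0.30 + 0.02 + 0.17 + 0.02 = 0.94
D = 1 − ½ × 0.94 = 1 − 0.470 = 0.5300

0.53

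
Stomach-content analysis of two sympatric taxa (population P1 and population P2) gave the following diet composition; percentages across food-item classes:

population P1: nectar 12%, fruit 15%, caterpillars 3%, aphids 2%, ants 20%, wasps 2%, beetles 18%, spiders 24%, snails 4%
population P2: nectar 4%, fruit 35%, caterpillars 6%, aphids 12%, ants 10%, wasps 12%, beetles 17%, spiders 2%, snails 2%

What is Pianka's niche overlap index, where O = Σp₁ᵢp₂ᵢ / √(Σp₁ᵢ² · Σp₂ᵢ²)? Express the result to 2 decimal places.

0.66

Convert percentages to proportions (divide by 100).
Σ p₁ᵢp₂ᵢ = 0.0048 + 0.0525 + 0.0018 + 0.0024 + 0.0200 + 0.0024 + 0.0306 + 0.0048 + 0.0008 = 0.1201
Σp_1ᵢ² = 0.12² + 0.15² + 0.03² + 0.02² + 0.20² + 0.02² + 0.18² + 0.24² + 0.04² = 0.0144 + 0.0225 + 0.0009 + 0.0004 + 0.0400 + 0.0004 + 0.0324 + 0.0576 + 0.0016 = 0.1702
Σp_2ᵢ² = 0.04² + 0.35² + 0.06² + 0.12² + 0.10² + 0.12² + 0.17² + 0.02² + 0.02² = 0.0016 + 0.1225 + 0.0036 + 0.0144 + 0.0100 + 0.0144 + 0.0289 + 0.0004 + 0.0004 = 0.1962
O = 0.1201 / √(0.1702 × 0.1962) = 0.1201 / 0.18274 = 0.6572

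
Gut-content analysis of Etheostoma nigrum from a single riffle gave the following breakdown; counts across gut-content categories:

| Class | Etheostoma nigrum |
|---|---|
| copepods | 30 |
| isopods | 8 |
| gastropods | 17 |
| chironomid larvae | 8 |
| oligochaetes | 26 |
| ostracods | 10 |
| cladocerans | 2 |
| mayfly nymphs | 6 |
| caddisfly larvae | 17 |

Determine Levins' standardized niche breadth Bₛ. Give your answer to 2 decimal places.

Proportions for Etheostoma nigrum (n=124): 30/124=0.2419, 8/124=0.0645, 17/124=0.1371, 8/124=0.0645, 26/124=0.2097, 10/124=0.0806, 2/124=0.0161, 6/124=0.0484, 17/124=0.1371
Σpᵢ² = 0.2419² + 0.0645² + 0.1371² + 0.0645² + 0.2097² + 0.0806² + 0.0161² + 0.0484² + 0.1371² = 0.058516 + 0.004160 + 0.018796 + 0.004160 + 0.043974 + 0.006496 + 0.000259 + 0.002343 + 0.018796 = 0.157500
B = 1 / 0.157500 = 6.3492
Bₛ = (B − 1)/(n − 1) = (6.3492 − 1)/(9 − 1) = 5.3492/8 = 0.6687

0.67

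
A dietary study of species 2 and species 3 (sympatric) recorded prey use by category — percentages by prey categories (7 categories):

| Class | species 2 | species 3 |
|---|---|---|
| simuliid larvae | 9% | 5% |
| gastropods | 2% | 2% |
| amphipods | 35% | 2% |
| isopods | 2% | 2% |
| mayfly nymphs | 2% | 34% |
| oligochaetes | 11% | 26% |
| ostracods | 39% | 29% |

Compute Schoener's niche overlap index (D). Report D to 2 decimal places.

0.53

Convert percentages to proportions (divide by 100).
Σ|p₁ᵢ − p₂ᵢ| = 0.04 + 0.00 + 0.33 + 0.00 + 0.32 + 0.15 + 0.10 = 0.94
D = 1 − ½ × 0.94 = 1 − 0.470 = 0.5300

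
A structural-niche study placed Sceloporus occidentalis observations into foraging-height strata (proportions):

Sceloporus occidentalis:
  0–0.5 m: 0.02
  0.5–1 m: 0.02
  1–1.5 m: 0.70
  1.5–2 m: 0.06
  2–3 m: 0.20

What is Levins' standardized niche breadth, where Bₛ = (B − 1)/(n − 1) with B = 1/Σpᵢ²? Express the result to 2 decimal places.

Σpᵢ² = 0.02² + 0.02² + 0.70² + 0.06² + 0.20² = 0.0004 + 0.0004 + 0.4900 + 0.0036 + 0.0400 = 0.5344
B = 1 / 0.5344 = 1.8713
Bₛ = (B − 1)/(n − 1) = (1.8713 − 1)/(5 − 1) = 0.8713/4 = 0.2178

0.22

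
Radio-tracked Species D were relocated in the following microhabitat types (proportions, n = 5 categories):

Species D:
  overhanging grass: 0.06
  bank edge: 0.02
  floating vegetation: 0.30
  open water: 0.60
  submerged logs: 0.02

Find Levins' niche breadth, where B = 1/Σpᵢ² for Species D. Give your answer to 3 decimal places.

Σpᵢ² = 0.06² + 0.02² + 0.30² + 0.60² + 0.02² = 0.0036 + 0.0004 + 0.0900 + 0.3600 + 0.0004 = 0.4544
B = 1 / 0.4544 = 2.20070

2.201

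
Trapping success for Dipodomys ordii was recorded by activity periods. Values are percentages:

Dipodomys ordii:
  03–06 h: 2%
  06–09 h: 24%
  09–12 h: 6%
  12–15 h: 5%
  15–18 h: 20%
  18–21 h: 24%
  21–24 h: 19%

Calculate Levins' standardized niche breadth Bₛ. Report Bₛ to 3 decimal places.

0.676

Convert percentages to proportions (divide by 100).
Σpᵢ² = 0.02² + 0.24² + 0.06² + 0.05² + 0.20² + 0.24² + 0.19² = 0.0004 + 0.0576 + 0.0036 + 0.0025 + 0.0400 + 0.0576 + 0.0361 = 0.1978
B = 1 / 0.1978 = 5.05561
Bₛ = (B − 1)/(n − 1) = (5.05561 − 1)/(7 − 1) = 4.05561/6 = 0.67594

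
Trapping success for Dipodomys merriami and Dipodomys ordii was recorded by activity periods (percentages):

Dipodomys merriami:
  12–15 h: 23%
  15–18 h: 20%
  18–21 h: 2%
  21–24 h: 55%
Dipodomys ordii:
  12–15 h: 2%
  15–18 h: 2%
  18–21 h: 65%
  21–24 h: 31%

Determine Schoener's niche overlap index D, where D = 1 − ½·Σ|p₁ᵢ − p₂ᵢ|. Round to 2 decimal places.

0.37

Convert percentages to proportions (divide by 100).
Σ|p₁ᵢ − p₂ᵢ| = 0.21 + 0.18 + 0.63 + 0.24 = 1.26
D = 1 − ½ × 1.26 = 1 − 0.630 = 0.3700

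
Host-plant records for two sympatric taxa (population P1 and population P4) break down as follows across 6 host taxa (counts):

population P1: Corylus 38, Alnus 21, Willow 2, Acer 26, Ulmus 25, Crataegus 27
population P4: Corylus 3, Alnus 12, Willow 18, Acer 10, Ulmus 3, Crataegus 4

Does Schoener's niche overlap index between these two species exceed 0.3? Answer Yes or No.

Yes

Proportions for population P1 (n=139): 38/139=0.2734, 21/139=0.1511, 2/139=0.0144, 26/139=0.1871, 25/139=0.1799, 27/139=0.1942
Proportions for population P4 (n=50): 3/50=0.0600, 12/50=0.2400, 18/50=0.3600, 10/50=0.2000, 3/50=0.0600, 4/50=0.0800
Σ|p₁ᵢ − p₂ᵢ| = 0.2134 + 0.0889 + 0.3456 + 0.0129 + 0.1199 + 0.1142 = 0.8949
D = 1 − ½ × 0.8949 = 1 − 0.44745 = 0.55255
D = 0.55255 > 0.3 → Yes.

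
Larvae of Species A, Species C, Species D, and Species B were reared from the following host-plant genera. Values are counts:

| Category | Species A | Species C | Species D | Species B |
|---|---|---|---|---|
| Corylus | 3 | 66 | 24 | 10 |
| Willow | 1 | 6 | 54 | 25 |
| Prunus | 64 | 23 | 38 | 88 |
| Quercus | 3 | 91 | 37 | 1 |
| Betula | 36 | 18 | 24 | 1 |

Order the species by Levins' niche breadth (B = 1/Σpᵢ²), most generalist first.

Species D > Species C > Species A > Species B

Proportions for Species A (n=107): 3/107=0.0280, 1/107=0.0093, 64/107=0.5981, 3/107=0.0280, 36/107=0.3364
Proportions for Species C (n=204): 66/204=0.3235, 6/204=0.0294, 23/204=0.1127, 91/204=0.4461, 18/204=0.0882
Proportions for Species D (n=177): 24/177=0.1356, 54/177=0.3051, 38/177=0.2147, 37/177=0.2090, 24/177=0.1356
Proportions for Species B (n=125): 10/125=0.0800, 25/125=0.2000, 88/125=0.7040, 1/125=0.0080, 1/125=0.0080
Σp_Aᵢ² = 0.0280² + 0.0093² + 0.5981² + 0.0280² + 0.3364² = 0.000784 + 0.000086 + 0.357724 + 0.000784 + 0.113165 = 0.472543
B_A = 1 / 0.472543 = 2.1162
Σp_Cᵢ² = 0.3235² + 0.0294² + 0.1127² + 0.4461² + 0.0882² = 0.104652 + 0.000864 + 0.012701 + 0.199005 + 0.007779 = 0.325001
B_C = 1 / 0.325001 = 3.0769
Σp_Dᵢ² = 0.1356² + 0.3051² + 0.2147² + 0.2090² + 0.1356² = 0.018387 + 0.093086 + 0.046096 + 0.043681 + 0.018387 = 0.219637
B_D = 1 / 0.219637 = 4.5530
Σp_Bᵢ² = 0.0800² + 0.2000² + 0.7040² + 0.0080² + 0.0080² = 0.006400 + 0.040000 + 0.495616 + 0.000064 + 0.000064 = 0.542144
B_B = 1 / 0.542144 = 1.8445
Ranking by B (broadest → narrowest): Species D (4.55) > Species C (3.08) > Species A (2.12) > Species B (1.84)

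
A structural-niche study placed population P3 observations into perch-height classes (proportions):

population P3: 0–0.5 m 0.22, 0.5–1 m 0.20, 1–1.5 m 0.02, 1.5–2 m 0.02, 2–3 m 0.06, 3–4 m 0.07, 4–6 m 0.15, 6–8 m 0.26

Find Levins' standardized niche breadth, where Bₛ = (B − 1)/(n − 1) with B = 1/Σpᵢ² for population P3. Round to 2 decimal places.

0.62

Σpᵢ² = 0.22² + 0.20² + 0.02² + 0.02² + 0.06² + 0.07² + 0.15² + 0.26² = 0.0484 + 0.0400 + 0.0004 + 0.0004 + 0.0036 + 0.0049 + 0.0225 + 0.0676 = 0.1878
B = 1 / 0.1878 = 5.3248
Bₛ = (B − 1)/(n − 1) = (5.3248 − 1)/(8 − 1) = 4.3248/7 = 0.6178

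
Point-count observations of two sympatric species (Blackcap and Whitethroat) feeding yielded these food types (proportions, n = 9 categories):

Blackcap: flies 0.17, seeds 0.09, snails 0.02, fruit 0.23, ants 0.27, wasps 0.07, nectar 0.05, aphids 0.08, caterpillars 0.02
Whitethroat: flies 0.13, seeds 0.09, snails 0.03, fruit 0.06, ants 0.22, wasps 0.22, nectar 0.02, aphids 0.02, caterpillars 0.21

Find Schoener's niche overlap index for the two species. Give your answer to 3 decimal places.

0.650

Σ|p₁ᵢ − p₂ᵢ| = 0.04 + 0.00 + 0.01 + 0.17 + 0.05 + 0.15 + 0.03 + 0.06 + 0.19 = 0.70
D = 1 − ½ × 0.70 = 1 − 0.350 = 0.65000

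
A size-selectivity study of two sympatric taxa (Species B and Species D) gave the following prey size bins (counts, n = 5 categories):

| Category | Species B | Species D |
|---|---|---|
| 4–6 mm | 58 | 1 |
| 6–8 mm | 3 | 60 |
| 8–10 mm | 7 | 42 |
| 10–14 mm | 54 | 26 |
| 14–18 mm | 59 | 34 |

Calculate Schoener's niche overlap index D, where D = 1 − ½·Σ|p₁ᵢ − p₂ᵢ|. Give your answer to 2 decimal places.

0.43

Proportions for Species B (n=181): 58/181=0.3204, 3/181=0.0166, 7/181=0.0387, 54/181=0.2983, 59/181=0.3260
Proportions for Species D (n=163): 1/163=0.0061, 60/163=0.3681, 42/163=0.2577, 26/163=0.1595, 34/163=0.2086
Σ|p₁ᵢ − p₂ᵢ| = 0.3143 + 0.3515 + 0.2190 + 0.1388 + 0.1174 = 1.1410
D = 1 − ½ × 1.1410 = 1 − 0.57050 = 0.42950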